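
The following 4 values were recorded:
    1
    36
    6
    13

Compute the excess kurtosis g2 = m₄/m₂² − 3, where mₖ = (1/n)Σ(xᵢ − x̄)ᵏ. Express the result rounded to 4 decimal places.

x̄ = 14.0000
Σ(xᵢ − x̄)² = 718.0000 ⇒ m₂ = 179.50000
Σ(xᵢ − x̄)⁴ = 266914.0000 ⇒ m₄ = 66728.50000
m₂² = 32220.25000
g2 = m₄/m₂² − 3 = 2.07101 − 3 ≈ -0.9290

-0.9290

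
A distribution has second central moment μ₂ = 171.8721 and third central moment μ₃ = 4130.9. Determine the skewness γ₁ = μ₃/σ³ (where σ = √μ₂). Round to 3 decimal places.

σ = √μ₂ = √171.8721 = 13.11000
σ³ = μ₂^(3/2) = 2253.24323
γ₁ = μ₃/σ³ = 4130.9 / 2253.24323 ≈ 1.833

1.833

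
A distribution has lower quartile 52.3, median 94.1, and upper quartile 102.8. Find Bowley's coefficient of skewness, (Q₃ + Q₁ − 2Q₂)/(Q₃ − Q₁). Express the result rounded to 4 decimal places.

numerator: Q₃ + Q₁ − 2Q₂ = 102.8 + 52.3 − 2×94.1 = -33.1000
denominator: Q₃ − Q₁ = 102.8 − 52.3 = 50.5000
Bowley skewness = -33.1000 / 50.5000 ≈ -0.6554

-0.6554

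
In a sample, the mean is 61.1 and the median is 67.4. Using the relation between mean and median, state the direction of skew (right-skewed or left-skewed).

mean − median = 61.1 − 67.4 = -6.3
mean < median ⇒ the longer tail is on the left ⇒ left-skewed (negatively skewed).

left-skewed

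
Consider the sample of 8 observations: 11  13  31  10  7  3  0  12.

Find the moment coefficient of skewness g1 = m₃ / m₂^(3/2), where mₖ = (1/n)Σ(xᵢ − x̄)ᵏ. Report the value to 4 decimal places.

x̄ = (11 + 13 + 31 + 10 + 7 + 3 + 0 + 12) / 8 = 10.8750
deviations (xᵢ − x̄): 0.1250, 2.1250, 20.1250, -0.8750, -3.8750, -7.8750, -10.8750, 1.1250
Σ(xᵢ − x̄)² = 606.8750 ⇒ m₂ = 606.8750/8 = 75.85938
Σ(xᵢ − x̄)³ = 6328.5938 ⇒ m₃ = 6328.5938/8 = 791.07422
m₂^(3/2) = 75.85938^(1.5) = 660.71458
g1 = m₃ / m₂^(3/2) = 791.07422 / 660.71458 ≈ 1.1973

1.1973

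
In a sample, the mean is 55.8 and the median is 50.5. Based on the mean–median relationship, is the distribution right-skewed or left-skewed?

right-skewed

mean − median = 55.8 − 50.5 = 5.3
mean > median ⇒ the longer tail is on the right ⇒ right-skewed (positively skewed).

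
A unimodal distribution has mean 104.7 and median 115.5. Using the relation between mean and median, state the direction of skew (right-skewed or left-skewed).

mean − median = 104.7 − 115.5 = -10.8
mean < median ⇒ the longer tail is on the left ⇒ left-skewed (negatively skewed).

left-skewed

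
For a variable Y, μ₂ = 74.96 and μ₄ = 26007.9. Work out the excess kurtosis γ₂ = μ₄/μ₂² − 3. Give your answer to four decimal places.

μ₂² = 74.96² = 5619.00160
μ₄/μ₂² = 26007.9 / 5619.00160 = 4.62856
γ₂ = 4.62856 − 3 ≈ 1.6286

1.6286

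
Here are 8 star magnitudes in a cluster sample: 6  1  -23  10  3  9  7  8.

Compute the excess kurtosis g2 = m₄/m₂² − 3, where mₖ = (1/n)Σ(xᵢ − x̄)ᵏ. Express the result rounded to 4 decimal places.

x̄ = 2.6250
Σ(xᵢ − x̄)² = 813.8750 ⇒ m₂ = 101.73438
Σ(xᵢ − x̄)⁴ = 437124.6816 ⇒ m₄ = 54640.58521
m₂² = 10349.88306
g2 = m₄/m₂² − 3 = 5.27934 − 3 ≈ 2.2793

2.2793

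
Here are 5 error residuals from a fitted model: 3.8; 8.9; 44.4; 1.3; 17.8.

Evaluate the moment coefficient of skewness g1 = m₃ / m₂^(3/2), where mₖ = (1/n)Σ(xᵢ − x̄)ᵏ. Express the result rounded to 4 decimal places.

x̄ = (3.8 + 8.9 + 44.4 + 1.3 + 17.8) / 5 = 15.2400
deviations (xᵢ − x̄): -11.4400, -6.3400, 29.1600, -13.9400, 2.5600
Σ(xᵢ − x̄)² = 1222.2520 ⇒ m₂ = 1222.2520/5 = 244.45040
Σ(xᵢ − x̄)³ = 20350.7834 ⇒ m₃ = 20350.7834/5 = 4070.15669
m₂^(3/2) = 244.45040^(1.5) = 3821.95992
g1 = m₃ / m₂^(3/2) = 4070.15669 / 3821.95992 ≈ 1.0649

1.0649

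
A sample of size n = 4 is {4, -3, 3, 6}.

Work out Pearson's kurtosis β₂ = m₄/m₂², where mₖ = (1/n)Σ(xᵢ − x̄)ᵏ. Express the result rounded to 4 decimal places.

2.1141

x̄ = 2.5000
Σ(xᵢ − x̄)² = 45.0000 ⇒ m₂ = 11.25000
Σ(xᵢ − x̄)⁴ = 1070.2500 ⇒ m₄ = 267.56250
m₂² = 126.56250
β₂ = m₄/m₂² = 267.56250 / 126.56250 ≈ 2.1141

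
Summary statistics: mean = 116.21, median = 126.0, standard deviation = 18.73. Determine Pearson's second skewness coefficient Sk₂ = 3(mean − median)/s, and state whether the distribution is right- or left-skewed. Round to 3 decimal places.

Sk₂ = 3(116.21 − 126.0) / 18.73 = 3 × -9.7900 / 18.73
    = -29.3700 / 18.73 ≈ -1.568
Sk₂ < 0 ⇒ mean < median ⇒ left-skewed (negative skew).

-1.568, left-skewed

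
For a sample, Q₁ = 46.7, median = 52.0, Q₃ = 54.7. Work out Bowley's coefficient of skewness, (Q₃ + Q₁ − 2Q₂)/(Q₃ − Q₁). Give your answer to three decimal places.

-0.325

numerator: Q₃ + Q₁ − 2Q₂ = 54.7 + 46.7 − 2×52.0 = -2.6000
denominator: Q₃ − Q₁ = 54.7 − 46.7 = 8.0000
Bowley skewness = -2.6000 / 8.0000 ≈ -0.325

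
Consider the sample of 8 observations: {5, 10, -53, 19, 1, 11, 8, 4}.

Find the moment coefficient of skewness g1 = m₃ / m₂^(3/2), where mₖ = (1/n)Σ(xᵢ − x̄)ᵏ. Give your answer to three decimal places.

-1.993

x̄ = (5 + 10 - 53 + 19 + 1 + 11 + 8 + 4) / 8 = 0.6250
deviations (xᵢ − x̄): 4.3750, 9.3750, -53.6250, 18.3750, 0.3750, 10.3750, 7.3750, 3.3750
Σ(xᵢ − x̄)² = 3493.8750 ⇒ m₂ = 3493.8750/8 = 436.73438
Σ(xᵢ − x̄)³ = -145537.9688 ⇒ m₃ = -145537.9688/8 = -18192.24609
m₂^(3/2) = 436.73438^(1.5) = 9126.95826
g1 = m₃ / m₂^(3/2) = -18192.24609 / 9126.95826 ≈ -1.993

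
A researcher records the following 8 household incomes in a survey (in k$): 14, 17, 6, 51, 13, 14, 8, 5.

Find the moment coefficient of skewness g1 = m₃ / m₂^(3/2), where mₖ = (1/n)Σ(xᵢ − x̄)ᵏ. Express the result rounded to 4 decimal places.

1.8937

x̄ = (14 + 17 + 6 + 51 + 13 + 14 + 8 + 5) / 8 = 16.0000
deviations (xᵢ − x̄): -2.0000, 1.0000, -10.0000, 35.0000, -3.0000, -2.0000, -8.0000, -11.0000
Σ(xᵢ − x̄)² = 1528.0000 ⇒ m₂ = 1528.0000/8 = 191.00000
Σ(xᵢ − x̄)³ = 39990.0000 ⇒ m₃ = 39990.0000/8 = 4998.75000
m₂^(3/2) = 191.00000^(1.5) = 2639.67252
g1 = m₃ / m₂^(3/2) = 4998.75000 / 2639.67252 ≈ 1.8937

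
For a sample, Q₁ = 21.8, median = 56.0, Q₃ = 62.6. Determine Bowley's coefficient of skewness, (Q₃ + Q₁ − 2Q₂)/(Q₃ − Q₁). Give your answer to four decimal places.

-0.6765

numerator: Q₃ + Q₁ − 2Q₂ = 62.6 + 21.8 − 2×56.0 = -27.6000
denominator: Q₃ − Q₁ = 62.6 − 21.8 = 40.8000
Bowley skewness = -27.6000 / 40.8000 ≈ -0.6765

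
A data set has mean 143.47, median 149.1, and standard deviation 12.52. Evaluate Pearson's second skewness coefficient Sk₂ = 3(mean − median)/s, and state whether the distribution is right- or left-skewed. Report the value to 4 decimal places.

-1.3490, left-skewed

Sk₂ = 3(143.47 − 149.1) / 12.52 = 3 × -5.6300 / 12.52
    = -16.8900 / 12.52 ≈ -1.3490
Sk₂ < 0 ⇒ mean < median ⇒ left-skewed (negative skew).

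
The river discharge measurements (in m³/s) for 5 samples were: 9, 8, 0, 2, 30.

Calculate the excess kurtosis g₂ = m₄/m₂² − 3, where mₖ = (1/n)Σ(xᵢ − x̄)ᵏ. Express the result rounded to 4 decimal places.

-0.2270

x̄ = 9.8000
Σ(xᵢ − x̄)² = 568.8000 ⇒ m₂ = 113.76000
Σ(xᵢ − x̄)⁴ = 179432.7360 ⇒ m₄ = 35886.54720
m₂² = 12941.33760
g₂ = m₄/m₂² − 3 = 2.77302 − 3 ≈ -0.2270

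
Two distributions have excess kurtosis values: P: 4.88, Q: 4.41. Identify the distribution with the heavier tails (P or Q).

Higher excess kurtosis ⇒ heavier tails relative to the normal distribution.
4.88 vs 4.41: the larger is 4.88, so P has heavier tails.

P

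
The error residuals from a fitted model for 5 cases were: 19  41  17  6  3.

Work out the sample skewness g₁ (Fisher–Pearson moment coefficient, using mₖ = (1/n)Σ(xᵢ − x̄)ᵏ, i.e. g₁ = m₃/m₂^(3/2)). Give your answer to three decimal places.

0.768

x̄ = (19 + 41 + 17 + 6 + 3) / 5 = 17.2000
deviations (xᵢ − x̄): 1.8000, 23.8000, -0.2000, -11.2000, -14.2000
Σ(xᵢ − x̄)² = 896.8000 ⇒ m₂ = 896.8000/5 = 179.36000
Σ(xᵢ − x̄)³ = 9218.8800 ⇒ m₃ = 9218.8800/5 = 1843.77600
m₂^(3/2) = 179.36000^(1.5) = 2402.08512
g₁ = m₃ / m₂^(3/2) = 1843.77600 / 2402.08512 ≈ 0.768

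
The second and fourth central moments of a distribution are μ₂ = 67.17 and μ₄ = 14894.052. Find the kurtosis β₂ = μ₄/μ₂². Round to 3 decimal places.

3.301

μ₂² = 67.17² = 4511.80890
μ₄/μ₂² = 14894.052 / 4511.80890 = 3.30113
β₂ ≈ 3.301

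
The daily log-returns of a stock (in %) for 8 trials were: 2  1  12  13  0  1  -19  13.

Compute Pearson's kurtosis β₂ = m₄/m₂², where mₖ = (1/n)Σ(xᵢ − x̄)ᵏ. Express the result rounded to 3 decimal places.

x̄ = 2.8750
Σ(xᵢ − x̄)² = 782.8750 ⇒ m₂ = 97.85938
Σ(xᵢ − x̄)⁴ = 257022.9004 ⇒ m₄ = 32127.86255
m₂² = 9576.45728
β₂ = m₄/m₂² = 32127.86255 / 9576.45728 ≈ 3.355

3.355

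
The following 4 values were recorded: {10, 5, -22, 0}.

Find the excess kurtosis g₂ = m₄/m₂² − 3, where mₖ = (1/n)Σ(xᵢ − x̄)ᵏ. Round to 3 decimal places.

-0.874

x̄ = -1.7500
Σ(xᵢ − x̄)² = 596.7500 ⇒ m₂ = 149.18750
Σ(xᵢ − x̄)⁴ = 189297.8281 ⇒ m₄ = 47324.45703
m₂² = 22256.91016
g₂ = m₄/m₂² − 3 = 2.12628 − 3 ≈ -0.874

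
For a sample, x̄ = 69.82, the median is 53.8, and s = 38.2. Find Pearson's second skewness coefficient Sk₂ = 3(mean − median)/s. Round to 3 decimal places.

Sk₂ = 3(69.82 − 53.8) / 38.2 = 3 × 16.0200 / 38.2
    = 48.0600 / 38.2 ≈ 1.258

1.258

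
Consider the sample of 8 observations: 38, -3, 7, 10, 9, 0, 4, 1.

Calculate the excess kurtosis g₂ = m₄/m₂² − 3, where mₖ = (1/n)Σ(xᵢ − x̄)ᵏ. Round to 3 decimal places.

x̄ = 8.2500
Σ(xᵢ − x̄)² = 1155.5000 ⇒ m₂ = 144.43750
Σ(xᵢ − x̄)⁴ = 807087.4063 ⇒ m₄ = 100885.92578
m₂² = 20862.19141
g₂ = m₄/m₂² − 3 = 4.83583 − 3 ≈ 1.836

1.836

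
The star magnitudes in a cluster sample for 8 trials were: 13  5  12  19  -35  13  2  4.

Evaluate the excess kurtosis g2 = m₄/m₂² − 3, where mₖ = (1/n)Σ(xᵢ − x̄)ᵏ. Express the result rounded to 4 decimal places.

1.9303

x̄ = 4.1250
Σ(xᵢ − x̄)² = 1976.8750 ⇒ m₂ = 247.10938
Σ(xᵢ − x̄)⁴ = 2408476.8379 ⇒ m₄ = 301059.60474
m₂² = 61063.04321
g2 = m₄/m₂² − 3 = 4.93031 − 3 ≈ 1.9303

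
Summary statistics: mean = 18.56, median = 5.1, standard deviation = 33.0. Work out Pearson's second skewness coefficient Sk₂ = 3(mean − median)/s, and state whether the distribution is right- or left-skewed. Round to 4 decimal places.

Sk₂ = 3(18.56 − 5.1) / 33.0 = 3 × 13.4600 / 33.0
    = 40.3800 / 33.0 ≈ 1.2236
Sk₂ > 0 ⇒ mean > median ⇒ right-skewed (positive skew).

1.2236, right-skewed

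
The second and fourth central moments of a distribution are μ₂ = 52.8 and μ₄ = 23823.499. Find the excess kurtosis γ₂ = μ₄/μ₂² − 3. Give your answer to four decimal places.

5.5455

μ₂² = 52.8² = 2787.84000
μ₄/μ₂² = 23823.499 / 2787.84000 = 8.54550
γ₂ = 8.54550 − 3 ≈ 5.5455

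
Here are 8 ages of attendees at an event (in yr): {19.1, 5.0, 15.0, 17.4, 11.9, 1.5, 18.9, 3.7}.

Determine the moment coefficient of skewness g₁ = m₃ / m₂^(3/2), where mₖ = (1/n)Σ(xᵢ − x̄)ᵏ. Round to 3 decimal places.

-0.297

x̄ = (19.1 + 5.0 + 15.0 + 17.4 + 11.9 + 1.5 + 18.9 + 3.7) / 8 = 11.5625
deviations (xᵢ − x̄): 7.5375, -6.5625, 3.4375, 5.8375, 0.3375, -10.0625, 7.3375, -7.8625
Σ(xᵢ − x̄)² = 362.7988 ⇒ m₂ = 362.7988/8 = 45.34984
Σ(xᵢ − x̄)³ = -724.6857 ⇒ m₃ = -724.6857/8 = -90.58571
m₂^(3/2) = 45.34984^(1.5) = 305.39624
g₁ = m₃ / m₂^(3/2) = -90.58571 / 305.39624 ≈ -0.297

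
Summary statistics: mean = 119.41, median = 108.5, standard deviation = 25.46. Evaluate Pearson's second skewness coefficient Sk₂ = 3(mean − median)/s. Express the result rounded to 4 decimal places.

Sk₂ = 3(119.41 − 108.5) / 25.46 = 3 × 10.9100 / 25.46
    = 32.7300 / 25.46 ≈ 1.2855

1.2855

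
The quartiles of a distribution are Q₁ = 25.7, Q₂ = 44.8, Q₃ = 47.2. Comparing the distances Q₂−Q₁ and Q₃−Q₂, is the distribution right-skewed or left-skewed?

left-skewed

Q₂ − Q₁ = 19.1;  Q₃ − Q₂ = 2.4
Q₂ − Q₁ > Q₃ − Q₂ ⇒ the lower half is more spread out ⇒ left-skewed.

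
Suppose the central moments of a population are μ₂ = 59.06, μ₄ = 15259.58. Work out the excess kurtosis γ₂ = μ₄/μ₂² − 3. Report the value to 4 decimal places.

μ₂² = 59.06² = 3488.08360
μ₄/μ₂² = 15259.58 / 3488.08360 = 4.37477
γ₂ = 4.37477 − 3 ≈ 1.3748

1.3748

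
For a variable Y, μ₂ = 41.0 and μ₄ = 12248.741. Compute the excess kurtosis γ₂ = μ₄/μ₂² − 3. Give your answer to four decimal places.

μ₂² = 41.0² = 1681.00000
μ₄/μ₂² = 12248.741 / 1681.00000 = 7.28658
γ₂ = 7.28658 − 3 ≈ 4.2866

4.2866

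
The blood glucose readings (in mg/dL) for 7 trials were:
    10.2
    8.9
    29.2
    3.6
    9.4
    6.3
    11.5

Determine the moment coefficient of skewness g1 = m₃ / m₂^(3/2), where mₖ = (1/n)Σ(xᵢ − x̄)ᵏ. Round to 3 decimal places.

1.604

x̄ = (10.2 + 8.9 + 29.2 + 3.6 + 9.4 + 6.3 + 11.5) / 7 = 11.3000
deviations (xᵢ − x̄): -1.1000, -2.4000, 17.9000, -7.7000, -1.9000, -5.0000, 0.2000
Σ(xᵢ − x̄)² = 415.3200 ⇒ m₂ = 415.3200/7 = 59.33143
Σ(xᵢ − x̄)³ = 5131.8000 ⇒ m₃ = 5131.8000/7 = 733.11429
m₂^(3/2) = 59.33143^(1.5) = 457.01158
g1 = m₃ / m₂^(3/2) = 733.11429 / 457.01158 ≈ 1.604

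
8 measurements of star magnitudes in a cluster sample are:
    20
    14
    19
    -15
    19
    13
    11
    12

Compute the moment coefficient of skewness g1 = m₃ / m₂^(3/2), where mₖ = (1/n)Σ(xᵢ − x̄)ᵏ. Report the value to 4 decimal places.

x̄ = (20 + 14 + 19 - 15 + 19 + 13 + 11 + 12) / 8 = 11.6250
deviations (xᵢ − x̄): 8.3750, 2.3750, 7.3750, -26.6250, 7.3750, 1.3750, -0.6250, 0.3750
Σ(xᵢ − x̄)² = 895.8750 ⇒ m₂ = 895.8750/8 = 111.98438
Σ(xᵢ − x̄)³ = -17468.7188 ⇒ m₃ = -17468.7188/8 = -2183.58984
m₂^(3/2) = 111.98438^(1.5) = 1185.04856
g1 = m₃ / m₂^(3/2) = -2183.58984 / 1185.04856 ≈ -1.8426

-1.8426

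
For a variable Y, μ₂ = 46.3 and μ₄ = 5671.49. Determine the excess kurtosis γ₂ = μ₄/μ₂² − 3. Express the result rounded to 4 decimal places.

μ₂² = 46.3² = 2143.69000
μ₄/μ₂² = 5671.49 / 2143.69000 = 2.64567
γ₂ = 2.64567 − 3 ≈ -0.3543

-0.3543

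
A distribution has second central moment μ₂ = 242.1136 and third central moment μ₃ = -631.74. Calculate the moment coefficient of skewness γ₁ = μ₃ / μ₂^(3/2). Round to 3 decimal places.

σ = √μ₂ = √242.1136 = 15.56000
σ³ = μ₂^(3/2) = 3767.28762
γ₁ = μ₃/σ³ = -631.74 / 3767.28762 ≈ -0.168

-0.168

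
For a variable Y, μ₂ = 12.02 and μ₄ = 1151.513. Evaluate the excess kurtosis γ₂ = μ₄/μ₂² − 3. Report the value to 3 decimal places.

4.970

μ₂² = 12.02² = 144.48040
μ₄/μ₂² = 1151.513 / 144.48040 = 7.97003
γ₂ = 7.97003 − 3 ≈ 4.970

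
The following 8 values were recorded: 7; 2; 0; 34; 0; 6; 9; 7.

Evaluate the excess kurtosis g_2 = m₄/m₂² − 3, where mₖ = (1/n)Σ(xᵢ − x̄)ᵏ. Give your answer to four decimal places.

x̄ = 8.1250
Σ(xᵢ − x̄)² = 846.8750 ⇒ m₂ = 105.85938
Σ(xᵢ − x̄)⁴ = 458398.9004 ⇒ m₄ = 57299.86255
m₂² = 11206.20728
g_2 = m₄/m₂² − 3 = 5.11323 − 3 ≈ 2.1132

2.1132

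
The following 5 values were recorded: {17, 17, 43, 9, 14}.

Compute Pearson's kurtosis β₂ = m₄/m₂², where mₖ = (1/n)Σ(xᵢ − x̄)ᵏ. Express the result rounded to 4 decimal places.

2.9856

x̄ = 20.0000
Σ(xᵢ − x̄)² = 704.0000 ⇒ m₂ = 140.80000
Σ(xᵢ − x̄)⁴ = 295940.0000 ⇒ m₄ = 59188.00000
m₂² = 19824.64000
β₂ = m₄/m₂² = 59188.00000 / 19824.64000 ≈ 2.9856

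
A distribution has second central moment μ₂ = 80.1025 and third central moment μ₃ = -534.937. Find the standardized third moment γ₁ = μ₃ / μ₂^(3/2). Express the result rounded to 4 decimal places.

σ = √μ₂ = √80.1025 = 8.95000
σ³ = μ₂^(3/2) = 716.91738
γ₁ = μ₃/σ³ = -534.937 / 716.91738 ≈ -0.7462

-0.7462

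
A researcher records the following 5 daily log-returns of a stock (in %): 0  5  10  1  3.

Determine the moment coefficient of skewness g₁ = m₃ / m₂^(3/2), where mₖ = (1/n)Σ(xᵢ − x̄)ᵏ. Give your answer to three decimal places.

0.731

x̄ = (0 + 5 + 10 + 1 + 3) / 5 = 3.8000
deviations (xᵢ − x̄): -3.8000, 1.2000, 6.2000, -2.8000, -0.8000
Σ(xᵢ − x̄)² = 62.8000 ⇒ m₂ = 62.8000/5 = 12.56000
Σ(xᵢ − x̄)³ = 162.7200 ⇒ m₃ = 162.7200/5 = 32.54400
m₂^(3/2) = 12.56000^(1.5) = 44.51275
g₁ = m₃ / m₂^(3/2) = 32.54400 / 44.51275 ≈ 0.731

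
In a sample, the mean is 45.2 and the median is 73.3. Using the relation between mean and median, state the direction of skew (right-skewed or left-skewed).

left-skewed

mean − median = 45.2 − 73.3 = -28.1
mean < median ⇒ the longer tail is on the left ⇒ left-skewed (negatively skewed).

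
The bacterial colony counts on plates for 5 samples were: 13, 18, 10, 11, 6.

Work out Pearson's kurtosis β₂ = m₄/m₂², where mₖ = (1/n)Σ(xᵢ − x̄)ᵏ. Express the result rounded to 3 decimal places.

x̄ = 11.6000
Σ(xᵢ − x̄)² = 77.2000 ⇒ m₂ = 15.44000
Σ(xᵢ − x̄)⁴ = 2671.6960 ⇒ m₄ = 534.33920
m₂² = 238.39360
β₂ = m₄/m₂² = 534.33920 / 238.39360 ≈ 2.241

2.241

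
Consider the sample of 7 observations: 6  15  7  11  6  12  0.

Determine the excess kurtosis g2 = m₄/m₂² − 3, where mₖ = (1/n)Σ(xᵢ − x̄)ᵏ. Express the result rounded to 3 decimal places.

-0.748

x̄ = 8.1429
Σ(xᵢ − x̄)² = 146.8571 ⇒ m₂ = 20.97959
Σ(xᵢ − x̄)⁴ = 6939.2770 ⇒ m₄ = 991.32528
m₂² = 440.14327
g2 = m₄/m₂² − 3 = 2.25228 − 3 ≈ -0.748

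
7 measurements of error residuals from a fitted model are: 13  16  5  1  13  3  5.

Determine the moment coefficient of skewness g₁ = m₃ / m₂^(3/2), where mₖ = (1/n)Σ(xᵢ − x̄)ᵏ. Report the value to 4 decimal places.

x̄ = (13 + 16 + 5 + 1 + 13 + 3 + 5) / 7 = 8.0000
deviations (xᵢ − x̄): 5.0000, 8.0000, -3.0000, -7.0000, 5.0000, -5.0000, -3.0000
Σ(xᵢ − x̄)² = 206.0000 ⇒ m₂ = 206.0000/7 = 29.42857
Σ(xᵢ − x̄)³ = 240.0000 ⇒ m₃ = 240.0000/7 = 34.28571
m₂^(3/2) = 29.42857^(1.5) = 159.64443
g₁ = m₃ / m₂^(3/2) = 34.28571 / 159.64443 ≈ 0.2148

0.2148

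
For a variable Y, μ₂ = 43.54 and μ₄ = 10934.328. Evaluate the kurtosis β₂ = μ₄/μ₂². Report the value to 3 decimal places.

5.768

μ₂² = 43.54² = 1895.73160
μ₄/μ₂² = 10934.328 / 1895.73160 = 5.76787
β₂ ≈ 5.768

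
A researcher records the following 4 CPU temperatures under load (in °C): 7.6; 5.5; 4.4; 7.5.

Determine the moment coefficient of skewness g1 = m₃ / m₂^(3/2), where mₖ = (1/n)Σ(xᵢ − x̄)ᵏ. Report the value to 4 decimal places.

-0.2339

x̄ = (7.6 + 5.5 + 4.4 + 7.5) / 4 = 6.2500
deviations (xᵢ − x̄): 1.3500, -0.7500, -1.8500, 1.2500
Σ(xᵢ − x̄)² = 7.3700 ⇒ m₂ = 7.3700/4 = 1.84250
Σ(xᵢ − x̄)³ = -2.3400 ⇒ m₃ = -2.3400/4 = -0.58500
m₂^(3/2) = 1.84250^(1.5) = 2.50099
g1 = m₃ / m₂^(3/2) = -0.58500 / 2.50099 ≈ -0.2339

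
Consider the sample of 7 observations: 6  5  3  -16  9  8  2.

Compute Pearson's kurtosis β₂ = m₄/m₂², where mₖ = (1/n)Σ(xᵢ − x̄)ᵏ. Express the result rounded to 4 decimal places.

4.4049

x̄ = 2.4286
Σ(xᵢ − x̄)² = 433.7143 ⇒ m₂ = 61.95918
Σ(xᵢ − x̄)⁴ = 118371.3936 ⇒ m₄ = 16910.19908
m₂² = 3838.94044
β₂ = m₄/m₂² = 16910.19908 / 3838.94044 ≈ 4.4049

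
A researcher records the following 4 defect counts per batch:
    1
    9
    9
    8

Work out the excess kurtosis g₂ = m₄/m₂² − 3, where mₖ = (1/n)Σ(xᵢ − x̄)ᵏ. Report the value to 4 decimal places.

x̄ = 6.7500
Σ(xᵢ − x̄)² = 44.7500 ⇒ m₂ = 11.18750
Σ(xᵢ − x̄)⁴ = 1146.8281 ⇒ m₄ = 286.70703
m₂² = 125.16016
g₂ = m₄/m₂² − 3 = 2.29072 − 3 ≈ -0.7093

-0.7093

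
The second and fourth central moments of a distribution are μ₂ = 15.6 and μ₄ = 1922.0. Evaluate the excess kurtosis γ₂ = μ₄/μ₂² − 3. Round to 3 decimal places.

μ₂² = 15.6² = 243.36000
μ₄/μ₂² = 1922.0 / 243.36000 = 7.89776
γ₂ = 7.89776 − 3 ≈ 4.898

4.898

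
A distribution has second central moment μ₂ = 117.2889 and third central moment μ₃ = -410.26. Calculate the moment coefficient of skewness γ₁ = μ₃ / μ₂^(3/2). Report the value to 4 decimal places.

-0.3230

σ = √μ₂ = √117.2889 = 10.83000
σ³ = μ₂^(3/2) = 1270.23879
γ₁ = μ₃/σ³ = -410.26 / 1270.23879 ≈ -0.3230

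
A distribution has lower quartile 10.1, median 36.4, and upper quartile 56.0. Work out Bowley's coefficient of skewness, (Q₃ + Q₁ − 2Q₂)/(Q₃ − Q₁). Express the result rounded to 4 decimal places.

numerator: Q₃ + Q₁ − 2Q₂ = 56.0 + 10.1 − 2×36.4 = -6.7000
denominator: Q₃ − Q₁ = 56.0 − 10.1 = 45.9000
Bowley skewness = -6.7000 / 45.9000 ≈ -0.1460

-0.1460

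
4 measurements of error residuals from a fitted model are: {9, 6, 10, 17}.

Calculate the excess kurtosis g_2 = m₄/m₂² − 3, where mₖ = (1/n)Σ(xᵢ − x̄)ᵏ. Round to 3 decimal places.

x̄ = 10.5000
Σ(xᵢ − x̄)² = 65.0000 ⇒ m₂ = 16.25000
Σ(xᵢ − x̄)⁴ = 2200.2500 ⇒ m₄ = 550.06250
m₂² = 264.06250
g_2 = m₄/m₂² − 3 = 2.08308 − 3 ≈ -0.917

-0.917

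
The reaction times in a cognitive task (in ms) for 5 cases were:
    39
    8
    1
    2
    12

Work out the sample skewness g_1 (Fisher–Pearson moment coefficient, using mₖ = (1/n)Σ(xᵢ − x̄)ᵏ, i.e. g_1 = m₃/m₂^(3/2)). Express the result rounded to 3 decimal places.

1.203

x̄ = (39 + 8 + 1 + 2 + 12) / 5 = 12.4000
deviations (xᵢ − x̄): 26.6000, -4.4000, -11.4000, -10.4000, -0.4000
Σ(xᵢ − x̄)² = 965.2000 ⇒ m₂ = 965.2000/5 = 193.04000
Σ(xᵢ − x̄)³ = 16129.4400 ⇒ m₃ = 16129.4400/5 = 3225.88800
m₂^(3/2) = 193.04000^(1.5) = 2682.07528
g_1 = m₃ / m₂^(3/2) = 3225.88800 / 2682.07528 ≈ 1.203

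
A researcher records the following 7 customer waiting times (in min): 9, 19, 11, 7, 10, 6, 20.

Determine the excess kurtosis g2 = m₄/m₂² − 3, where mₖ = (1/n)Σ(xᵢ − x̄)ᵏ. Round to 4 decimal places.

x̄ = 11.7143
Σ(xᵢ − x̄)² = 187.4286 ⇒ m₂ = 26.77551
Σ(xᵢ − x̄)⁴ = 9154.2274 ⇒ m₄ = 1307.74677
m₂² = 716.92795
g2 = m₄/m₂² − 3 = 1.82410 − 3 ≈ -1.1759

-1.1759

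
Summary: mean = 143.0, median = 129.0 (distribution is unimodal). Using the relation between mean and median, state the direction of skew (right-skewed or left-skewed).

right-skewed

mean − median = 143.0 − 129.0 = 14.0
mean > median ⇒ the longer tail is on the right ⇒ right-skewed (positively skewed).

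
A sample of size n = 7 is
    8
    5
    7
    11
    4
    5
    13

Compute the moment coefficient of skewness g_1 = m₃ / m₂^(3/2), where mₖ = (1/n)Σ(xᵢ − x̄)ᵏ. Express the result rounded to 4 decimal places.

0.5727

x̄ = (8 + 5 + 7 + 11 + 4 + 5 + 13) / 7 = 7.5714
deviations (xᵢ − x̄): 0.4286, -2.5714, -0.5714, 3.4286, -3.5714, -2.5714, 5.4286
Σ(xᵢ − x̄)² = 67.7143 ⇒ m₂ = 67.7143/7 = 9.67347
Σ(xᵢ − x̄)³ = 120.6122 ⇒ m₃ = 120.6122/7 = 17.23032
m₂^(3/2) = 9.67347^(1.5) = 30.08662
g_1 = m₃ / m₂^(3/2) = 17.23032 / 30.08662 ≈ 0.5727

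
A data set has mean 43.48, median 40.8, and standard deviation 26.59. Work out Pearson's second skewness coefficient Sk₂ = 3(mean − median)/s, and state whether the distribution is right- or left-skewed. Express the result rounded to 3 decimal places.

Sk₂ = 3(43.48 − 40.8) / 26.59 = 3 × 2.6800 / 26.59
    = 8.0400 / 26.59 ≈ 0.302
Sk₂ > 0 ⇒ mean > median ⇒ right-skewed (positive skew).

0.302, right-skewed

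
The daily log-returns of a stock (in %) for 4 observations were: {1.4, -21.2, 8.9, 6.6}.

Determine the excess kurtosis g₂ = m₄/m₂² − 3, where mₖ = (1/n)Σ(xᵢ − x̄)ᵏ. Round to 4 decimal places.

x̄ = -1.0750
Σ(xᵢ − x̄)² = 569.5475 ⇒ m₂ = 142.38688
Σ(xᵢ − x̄)⁴ = 177445.4268 ⇒ m₄ = 44361.35670
m₂² = 20274.02217
g₂ = m₄/m₂² − 3 = 2.18809 − 3 ≈ -0.8119

-0.8119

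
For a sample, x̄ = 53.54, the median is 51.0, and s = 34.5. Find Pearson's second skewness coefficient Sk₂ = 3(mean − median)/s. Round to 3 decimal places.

Sk₂ = 3(53.54 − 51.0) / 34.5 = 3 × 2.5400 / 34.5
    = 7.6200 / 34.5 ≈ 0.221

0.221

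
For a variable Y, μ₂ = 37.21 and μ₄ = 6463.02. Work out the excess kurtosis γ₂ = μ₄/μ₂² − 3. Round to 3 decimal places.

μ₂² = 37.21² = 1384.58410
μ₄/μ₂² = 6463.02 / 1384.58410 = 4.66784
γ₂ = 4.66784 − 3 ≈ 1.668

1.668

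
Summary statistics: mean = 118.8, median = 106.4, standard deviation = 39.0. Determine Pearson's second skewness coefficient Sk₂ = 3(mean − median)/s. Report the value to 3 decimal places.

Sk₂ = 3(118.8 − 106.4) / 39.0 = 3 × 12.4000 / 39.0
    = 37.2000 / 39.0 ≈ 0.954

0.954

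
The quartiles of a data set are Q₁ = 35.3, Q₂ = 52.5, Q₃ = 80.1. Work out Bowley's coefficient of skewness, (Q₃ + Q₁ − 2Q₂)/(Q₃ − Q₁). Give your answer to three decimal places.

0.232

numerator: Q₃ + Q₁ − 2Q₂ = 80.1 + 35.3 − 2×52.5 = 10.4000
denominator: Q₃ − Q₁ = 80.1 − 35.3 = 44.8000
Bowley skewness = 10.4000 / 44.8000 ≈ 0.232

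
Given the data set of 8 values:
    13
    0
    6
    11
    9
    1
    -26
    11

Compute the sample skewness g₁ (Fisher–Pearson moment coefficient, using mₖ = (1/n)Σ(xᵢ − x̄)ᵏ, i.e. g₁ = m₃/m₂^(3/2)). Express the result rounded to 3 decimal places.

x̄ = (13 + 0 + 6 + 11 + 9 + 1 - 26 + 11) / 8 = 3.1250
deviations (xᵢ − x̄): 9.8750, -3.1250, 2.8750, 7.8750, 5.8750, -2.1250, -29.1250, 7.8750
Σ(xᵢ − x̄)² = 1126.8750 ⇒ m₂ = 1126.8750/8 = 140.85938
Σ(xᵢ − x̄)³ = -22579.5938 ⇒ m₃ = -22579.5938/8 = -2822.44922
m₂^(3/2) = 140.85938^(1.5) = 1671.77811
g₁ = m₃ / m₂^(3/2) = -2822.44922 / 1671.77811 ≈ -1.688

-1.688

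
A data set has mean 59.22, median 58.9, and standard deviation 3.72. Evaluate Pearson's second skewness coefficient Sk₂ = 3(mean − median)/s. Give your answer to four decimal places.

Sk₂ = 3(59.22 − 58.9) / 3.72 = 3 × 0.3200 / 3.72
    = 0.9600 / 3.72 ≈ 0.2581

0.2581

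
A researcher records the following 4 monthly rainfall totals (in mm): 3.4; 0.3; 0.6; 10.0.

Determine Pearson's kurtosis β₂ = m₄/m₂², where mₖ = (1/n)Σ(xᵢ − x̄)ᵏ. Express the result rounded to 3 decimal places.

x̄ = 3.5750
Σ(xᵢ − x̄)² = 60.8875 ⇒ m₂ = 15.22188
Σ(xᵢ − x̄)⁴ = 1897.4635 ⇒ m₄ = 474.36588
m₂² = 231.70548
β₂ = m₄/m₂² = 474.36588 / 231.70548 ≈ 2.047

2.047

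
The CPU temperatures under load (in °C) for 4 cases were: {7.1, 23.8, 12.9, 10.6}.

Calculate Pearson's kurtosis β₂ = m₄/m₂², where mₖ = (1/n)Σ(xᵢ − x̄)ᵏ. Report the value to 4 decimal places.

x̄ = 13.6000
Σ(xᵢ − x̄)² = 155.7800 ⇒ m₂ = 38.94500
Σ(xᵢ − x̄)⁴ = 12690.6242 ⇒ m₄ = 3172.65605
m₂² = 1516.71303
β₂ = m₄/m₂² = 3172.65605 / 1516.71303 ≈ 2.0918

2.0918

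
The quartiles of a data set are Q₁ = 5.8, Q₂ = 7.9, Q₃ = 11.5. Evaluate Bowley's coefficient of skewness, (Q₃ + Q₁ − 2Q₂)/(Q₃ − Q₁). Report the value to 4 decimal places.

numerator: Q₃ + Q₁ − 2Q₂ = 11.5 + 5.8 − 2×7.9 = 1.5000
denominator: Q₃ − Q₁ = 11.5 − 5.8 = 5.7000
Bowley skewness = 1.5000 / 5.7000 ≈ 0.2632

0.2632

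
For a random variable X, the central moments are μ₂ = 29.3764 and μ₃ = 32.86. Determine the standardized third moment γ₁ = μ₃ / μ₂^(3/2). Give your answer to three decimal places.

0.206

σ = √μ₂ = √29.3764 = 5.42000
σ³ = μ₂^(3/2) = 159.22009
γ₁ = μ₃/σ³ = 32.86 / 159.22009 ≈ 0.206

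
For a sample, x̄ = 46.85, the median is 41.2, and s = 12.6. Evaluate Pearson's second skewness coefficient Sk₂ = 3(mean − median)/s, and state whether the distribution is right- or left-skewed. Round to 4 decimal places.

Sk₂ = 3(46.85 − 41.2) / 12.6 = 3 × 5.6500 / 12.6
    = 16.9500 / 12.6 ≈ 1.3452
Sk₂ > 0 ⇒ mean > median ⇒ right-skewed (positive skew).

1.3452, right-skewed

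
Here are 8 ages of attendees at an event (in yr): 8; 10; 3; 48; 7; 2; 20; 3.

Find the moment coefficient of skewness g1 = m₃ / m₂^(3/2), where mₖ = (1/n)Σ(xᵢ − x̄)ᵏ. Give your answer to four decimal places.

x̄ = (8 + 10 + 3 + 48 + 7 + 2 + 20 + 3) / 8 = 12.6250
deviations (xᵢ − x̄): -4.6250, -2.6250, -9.6250, 35.3750, -5.6250, -10.6250, 7.3750, -9.6250
Σ(xᵢ − x̄)² = 1663.8750 ⇒ m₂ = 1663.8750/8 = 207.98438
Σ(xᵢ − x̄)³ = 41391.2813 ⇒ m₃ = 41391.2813/8 = 5173.91016
m₂^(3/2) = 207.98438^(1.5) = 2999.48065
g1 = m₃ / m₂^(3/2) = 5173.91016 / 2999.48065 ≈ 1.7249

1.7249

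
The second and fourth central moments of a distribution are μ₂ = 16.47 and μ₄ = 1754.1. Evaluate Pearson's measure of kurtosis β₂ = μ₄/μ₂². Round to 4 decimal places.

μ₂² = 16.47² = 271.26090
μ₄/μ₂² = 1754.1 / 271.26090 = 6.46647
β₂ ≈ 6.4665

6.4665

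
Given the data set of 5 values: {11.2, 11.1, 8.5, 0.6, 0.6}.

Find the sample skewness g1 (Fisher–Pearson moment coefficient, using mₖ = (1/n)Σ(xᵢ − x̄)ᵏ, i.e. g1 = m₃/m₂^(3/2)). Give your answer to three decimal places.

x̄ = (11.2 + 11.1 + 8.5 + 0.6 + 0.6) / 5 = 6.4000
deviations (xᵢ − x̄): 4.8000, 4.7000, 2.1000, -5.8000, -5.8000
Σ(xᵢ − x̄)² = 116.8200 ⇒ m₂ = 116.8200/5 = 23.36400
Σ(xᵢ − x̄)³ = -166.5480 ⇒ m₃ = -166.5480/5 = -33.30960
m₂^(3/2) = 23.36400^(1.5) = 112.93298
g1 = m₃ / m₂^(3/2) = -33.30960 / 112.93298 ≈ -0.295

-0.295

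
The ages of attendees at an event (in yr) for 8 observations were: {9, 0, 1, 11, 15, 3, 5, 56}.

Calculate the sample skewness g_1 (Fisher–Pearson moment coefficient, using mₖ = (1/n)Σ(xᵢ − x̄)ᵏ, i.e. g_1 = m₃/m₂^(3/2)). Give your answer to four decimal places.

x̄ = (9 + 0 + 1 + 11 + 15 + 3 + 5 + 56) / 8 = 12.5000
deviations (xᵢ − x̄): -3.5000, -12.5000, -11.5000, -1.5000, 2.5000, -9.5000, -7.5000, 43.5000
Σ(xᵢ − x̄)² = 2348.0000 ⇒ m₂ = 2348.0000/8 = 293.50000
Σ(xᵢ − x̄)³ = 77529.0000 ⇒ m₃ = 77529.0000/8 = 9691.12500
m₂^(3/2) = 293.50000^(1.5) = 5028.19554
g_1 = m₃ / m₂^(3/2) = 9691.12500 / 5028.19554 ≈ 1.9274

1.9274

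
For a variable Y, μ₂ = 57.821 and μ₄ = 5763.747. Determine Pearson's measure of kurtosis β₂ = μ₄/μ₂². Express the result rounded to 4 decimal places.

1.7240

μ₂² = 57.821² = 3343.26804
μ₄/μ₂² = 5763.747 / 3343.26804 = 1.72399
β₂ ≈ 1.7240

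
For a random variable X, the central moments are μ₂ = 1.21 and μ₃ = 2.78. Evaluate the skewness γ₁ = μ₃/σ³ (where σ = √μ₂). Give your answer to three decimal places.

σ = √μ₂ = √1.21 = 1.10000
σ³ = μ₂^(3/2) = 1.33100
γ₁ = μ₃/σ³ = 2.78 / 1.33100 ≈ 2.089

2.089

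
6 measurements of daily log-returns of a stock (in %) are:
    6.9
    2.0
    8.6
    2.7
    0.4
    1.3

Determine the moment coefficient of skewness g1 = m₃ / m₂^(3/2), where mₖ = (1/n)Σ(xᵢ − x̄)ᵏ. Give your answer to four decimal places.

0.6221

x̄ = (6.9 + 2.0 + 8.6 + 2.7 + 0.4 + 1.3) / 6 = 3.6500
deviations (xᵢ − x̄): 3.2500, -1.6500, 4.9500, -0.9500, -3.2500, -2.3500
Σ(xᵢ − x̄)² = 54.7750 ⇒ m₂ = 54.7750/6 = 9.12917
Σ(xᵢ − x̄)³ = 102.9600 ⇒ m₃ = 102.9600/6 = 17.16000
m₂^(3/2) = 9.12917^(1.5) = 27.58333
g1 = m₃ / m₂^(3/2) = 17.16000 / 27.58333 ≈ 0.6221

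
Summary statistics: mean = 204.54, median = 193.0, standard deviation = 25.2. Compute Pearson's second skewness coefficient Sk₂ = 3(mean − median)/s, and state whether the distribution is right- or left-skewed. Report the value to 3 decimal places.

1.374, right-skewed

Sk₂ = 3(204.54 − 193.0) / 25.2 = 3 × 11.5400 / 25.2
    = 34.6200 / 25.2 ≈ 1.374
Sk₂ > 0 ⇒ mean > median ⇒ right-skewed (positive skew).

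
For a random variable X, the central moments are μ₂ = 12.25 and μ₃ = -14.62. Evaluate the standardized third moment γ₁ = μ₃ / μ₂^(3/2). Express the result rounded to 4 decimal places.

-0.3410

σ = √μ₂ = √12.25 = 3.50000
σ³ = μ₂^(3/2) = 42.87500
γ₁ = μ₃/σ³ = -14.62 / 42.87500 ≈ -0.3410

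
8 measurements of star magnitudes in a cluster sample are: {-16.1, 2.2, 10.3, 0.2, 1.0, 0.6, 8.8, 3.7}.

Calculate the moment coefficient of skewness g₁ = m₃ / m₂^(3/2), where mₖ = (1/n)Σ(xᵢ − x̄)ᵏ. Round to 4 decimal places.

-1.2378

x̄ = (-16.1 + 2.2 + 10.3 + 0.2 + 1.0 + 0.6 + 8.8 + 3.7) / 8 = 1.3375
deviations (xᵢ − x̄): -17.4375, 0.8625, 8.9625, -1.1375, -0.3375, -0.7375, 7.4625, 2.3625
Σ(xᵢ − x̄)² = 448.3588 ⇒ m₂ = 448.3588/8 = 56.04484
Σ(xᵢ − x̄)³ = -4154.7378 ⇒ m₃ = -4154.7378/8 = -519.34222
m₂^(3/2) = 56.04484^(1.5) = 419.56910
g₁ = m₃ / m₂^(3/2) = -519.34222 / 419.56910 ≈ -1.2378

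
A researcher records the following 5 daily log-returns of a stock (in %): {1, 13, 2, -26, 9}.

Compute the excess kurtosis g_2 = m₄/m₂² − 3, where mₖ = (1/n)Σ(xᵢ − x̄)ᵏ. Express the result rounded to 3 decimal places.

-0.226

x̄ = -0.2000
Σ(xᵢ − x̄)² = 930.8000 ⇒ m₂ = 186.16000
Σ(xᵢ − x̄)⁴ = 480625.6160 ⇒ m₄ = 96125.12320
m₂² = 34655.54560
g_2 = m₄/m₂² − 3 = 2.77373 − 3 ≈ -0.226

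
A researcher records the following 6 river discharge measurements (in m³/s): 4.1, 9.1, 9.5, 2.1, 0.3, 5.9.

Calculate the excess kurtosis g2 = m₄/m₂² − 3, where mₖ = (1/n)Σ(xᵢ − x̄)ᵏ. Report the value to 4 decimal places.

-1.4342

x̄ = 5.1667
Σ(xᵢ − x̄)² = 69.0133 ⇒ m₂ = 11.50222
Σ(xᵢ − x̄)⁴ = 1242.9404 ⇒ m₄ = 207.15674
m₂² = 132.30112
g2 = m₄/m₂² − 3 = 1.56580 − 3 ≈ -1.4342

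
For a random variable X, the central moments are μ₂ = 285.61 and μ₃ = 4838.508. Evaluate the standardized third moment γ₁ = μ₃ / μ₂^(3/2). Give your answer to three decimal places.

σ = √μ₂ = √285.61 = 16.90000
σ³ = μ₂^(3/2) = 4826.80900
γ₁ = μ₃/σ³ = 4838.508 / 4826.80900 ≈ 1.002

1.002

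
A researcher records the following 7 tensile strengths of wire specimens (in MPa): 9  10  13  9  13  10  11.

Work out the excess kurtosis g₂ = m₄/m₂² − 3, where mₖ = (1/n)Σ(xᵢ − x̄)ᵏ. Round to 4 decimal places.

-1.3318

x̄ = 10.7143
Σ(xᵢ − x̄)² = 17.4286 ⇒ m₂ = 2.48980
Σ(xᵢ − x̄)⁴ = 72.3907 ⇒ m₄ = 10.34152
m₂² = 6.19908
g₂ = m₄/m₂² − 3 = 1.66823 − 3 ≈ -1.3318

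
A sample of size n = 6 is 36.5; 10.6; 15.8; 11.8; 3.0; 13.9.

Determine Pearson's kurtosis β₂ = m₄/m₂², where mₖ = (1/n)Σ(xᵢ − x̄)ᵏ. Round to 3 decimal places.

3.347

x̄ = 15.2667
Σ(xᵢ − x̄)² = 637.2733 ⇒ m₂ = 106.21222
Σ(xᵢ − x̄)⁴ = 226533.5534 ⇒ m₄ = 37755.59224
m₂² = 11281.03615
β₂ = m₄/m₂² = 37755.59224 / 11281.03615 ≈ 3.347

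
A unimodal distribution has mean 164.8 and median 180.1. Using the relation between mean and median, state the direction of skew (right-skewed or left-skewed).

left-skewed

mean − median = 164.8 − 180.1 = -15.3
mean < median ⇒ the longer tail is on the left ⇒ left-skewed (negatively skewed).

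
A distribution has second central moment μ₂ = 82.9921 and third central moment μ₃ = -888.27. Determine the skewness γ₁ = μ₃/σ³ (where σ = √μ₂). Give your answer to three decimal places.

σ = √μ₂ = √82.9921 = 9.11000
σ³ = μ₂^(3/2) = 756.05803
γ₁ = μ₃/σ³ = -888.27 / 756.05803 ≈ -1.175

-1.175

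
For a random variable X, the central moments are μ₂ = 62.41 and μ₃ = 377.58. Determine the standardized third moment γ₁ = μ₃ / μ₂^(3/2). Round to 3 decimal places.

σ = √μ₂ = √62.41 = 7.90000
σ³ = μ₂^(3/2) = 493.03900
γ₁ = μ₃/σ³ = 377.58 / 493.03900 ≈ 0.766

0.766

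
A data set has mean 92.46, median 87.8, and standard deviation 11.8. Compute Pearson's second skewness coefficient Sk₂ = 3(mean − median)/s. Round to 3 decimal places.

Sk₂ = 3(92.46 − 87.8) / 11.8 = 3 × 4.6600 / 11.8
    = 13.9800 / 11.8 ≈ 1.185

1.185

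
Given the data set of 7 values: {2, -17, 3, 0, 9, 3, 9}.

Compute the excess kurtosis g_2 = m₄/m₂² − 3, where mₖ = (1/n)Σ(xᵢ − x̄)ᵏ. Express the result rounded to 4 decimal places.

x̄ = 1.2857
Σ(xᵢ − x̄)² = 461.4286 ⇒ m₂ = 65.91837
Σ(xᵢ − x̄)⁴ = 118904.7172 ⇒ m₄ = 16986.38817
m₂² = 4345.23115
g_2 = m₄/m₂² − 3 = 3.90920 − 3 ≈ 0.9092

0.9092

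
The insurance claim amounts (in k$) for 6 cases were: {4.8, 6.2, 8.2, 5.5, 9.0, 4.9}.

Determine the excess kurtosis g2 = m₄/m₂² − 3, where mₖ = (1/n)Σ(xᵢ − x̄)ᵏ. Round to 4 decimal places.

-1.3705

x̄ = 6.4333
Σ(xᵢ − x̄)² = 15.6533 ⇒ m₂ = 2.60889
Σ(xᵢ − x̄)⁴ = 66.5467 ⇒ m₄ = 11.09112
m₂² = 6.80630
g2 = m₄/m₂² − 3 = 1.62954 − 3 ≈ -1.3705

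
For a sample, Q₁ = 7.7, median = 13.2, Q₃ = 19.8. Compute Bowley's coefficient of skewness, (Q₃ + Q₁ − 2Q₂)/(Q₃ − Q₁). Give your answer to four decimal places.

numerator: Q₃ + Q₁ − 2Q₂ = 19.8 + 7.7 − 2×13.2 = 1.1000
denominator: Q₃ − Q₁ = 19.8 − 7.7 = 12.1000
Bowley skewness = 1.1000 / 12.1000 ≈ 0.0909

0.0909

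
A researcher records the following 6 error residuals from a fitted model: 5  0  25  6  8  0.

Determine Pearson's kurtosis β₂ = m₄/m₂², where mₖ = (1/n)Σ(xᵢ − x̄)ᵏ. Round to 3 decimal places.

3.392

x̄ = 7.3333
Σ(xᵢ − x̄)² = 427.3333 ⇒ m₂ = 71.22222
Σ(xᵢ − x̄)⁴ = 103230.4444 ⇒ m₄ = 17205.07407
m₂² = 5072.60494
β₂ = m₄/m₂² = 17205.07407 / 5072.60494 ≈ 3.392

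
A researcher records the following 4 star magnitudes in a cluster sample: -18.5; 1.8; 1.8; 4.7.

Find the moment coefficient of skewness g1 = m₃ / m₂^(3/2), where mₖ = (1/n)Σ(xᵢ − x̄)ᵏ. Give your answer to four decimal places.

x̄ = (-18.5 + 1.8 + 1.8 + 4.7) / 4 = -2.5500
deviations (xᵢ − x̄): -15.9500, 4.3500, 4.3500, 7.2500
Σ(xᵢ − x̄)² = 344.8100 ⇒ m₂ = 344.8100/4 = 86.20250
Σ(xᵢ − x̄)³ = -3512.0160 ⇒ m₃ = -3512.0160/4 = -878.00400
m₂^(3/2) = 86.20250^(1.5) = 800.34971
g1 = m₃ / m₂^(3/2) = -878.00400 / 800.34971 ≈ -1.0970

-1.0970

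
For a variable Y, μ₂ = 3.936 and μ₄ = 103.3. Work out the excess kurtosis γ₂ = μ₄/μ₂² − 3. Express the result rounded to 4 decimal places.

3.6679

μ₂² = 3.936² = 15.49210
μ₄/μ₂² = 103.3 / 15.49210 = 6.66792
γ₂ = 6.66792 − 3 ≈ 3.6679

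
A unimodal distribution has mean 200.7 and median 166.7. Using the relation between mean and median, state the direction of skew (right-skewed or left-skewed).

mean − median = 200.7 − 166.7 = 34.0
mean > median ⇒ the longer tail is on the right ⇒ right-skewed (positively skewed).

right-skewed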